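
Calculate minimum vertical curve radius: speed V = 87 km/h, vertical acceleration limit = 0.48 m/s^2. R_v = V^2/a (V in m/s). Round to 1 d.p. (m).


Convert speed: V = 87 / 3.6 = 24.1667 m/s
V^2 = 584.0278 m^2/s^2
R_v = 584.0278 / 0.48
R_v = 1216.7 m

1216.7


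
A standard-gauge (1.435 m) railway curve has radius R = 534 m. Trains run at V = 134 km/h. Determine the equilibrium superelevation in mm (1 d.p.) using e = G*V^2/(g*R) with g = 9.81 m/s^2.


Convert speed: V = 134 / 3.6 = 37.2222 m/s
Apply formula: e = 1.435 * 37.2222^2 / (9.81 * 534)
e = 1.435 * 1385.4938 / 5238.54
e = 0.37953 m = 379.5 mm

379.5


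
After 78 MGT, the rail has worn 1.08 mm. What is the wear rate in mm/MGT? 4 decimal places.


Wear rate = total wear / cumulative tonnage
Rate = 1.08 / 78
Rate = 0.0138 mm/MGT

0.0138


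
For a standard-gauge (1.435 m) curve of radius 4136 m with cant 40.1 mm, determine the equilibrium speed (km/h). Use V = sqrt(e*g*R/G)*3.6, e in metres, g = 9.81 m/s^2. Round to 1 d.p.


Convert cant: e = 40.1 mm = 0.0401 m
V_ms = sqrt(0.0401 * 9.81 * 4136 / 1.435)
V_ms = sqrt(1133.814506) = 33.6722 m/s
V = 33.6722 * 3.6 = 121.2 km/h

121.2


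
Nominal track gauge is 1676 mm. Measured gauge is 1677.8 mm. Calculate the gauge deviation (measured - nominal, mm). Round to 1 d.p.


Deviation = measured - nominal
Deviation = 1677.8 - 1676
Deviation = 1.8 mm

1.8


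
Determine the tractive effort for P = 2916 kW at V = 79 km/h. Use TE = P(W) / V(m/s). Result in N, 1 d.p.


Convert: P = 2916 kW = 2916000 W
V = 79 / 3.6 = 21.9444 m/s
TE = 2916000 / 21.9444
TE = 132881.0 N

132881.0


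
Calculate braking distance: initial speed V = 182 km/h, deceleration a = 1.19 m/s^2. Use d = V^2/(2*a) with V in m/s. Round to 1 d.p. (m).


Convert speed: V = 182 / 3.6 = 50.5556 m/s
V^2 = 2555.8642
d = 2555.8642 / (2 * 1.19)
d = 2555.8642 / 2.38
d = 1073.9 m

1073.9


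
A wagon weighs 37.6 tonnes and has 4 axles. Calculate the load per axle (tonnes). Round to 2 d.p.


Load per axle = total weight / number of axles
Load = 37.6 / 4
Load = 9.40 tonnes

9.40


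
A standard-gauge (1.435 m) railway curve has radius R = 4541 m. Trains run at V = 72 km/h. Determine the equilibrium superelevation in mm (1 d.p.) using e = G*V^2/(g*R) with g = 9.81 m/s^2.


Convert speed: V = 72 / 3.6 = 20.0 m/s
Apply formula: e = 1.435 * 20.0^2 / (9.81 * 4541)
e = 1.435 * 400.0 / 44547.21
e = 0.012885 m = 12.9 mm

12.9


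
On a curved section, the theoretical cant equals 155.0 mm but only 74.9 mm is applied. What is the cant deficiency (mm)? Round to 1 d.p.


Cant deficiency = equilibrium cant - actual cant
CD = 155.0 - 74.9
CD = 80.1 mm

80.1


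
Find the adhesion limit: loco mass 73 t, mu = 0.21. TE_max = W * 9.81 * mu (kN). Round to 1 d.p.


TE_max = W * g * mu
TE_max = 73 * 9.81 * 0.21
TE_max = 716.13 * 0.21
TE_max = 150.4 kN

150.4


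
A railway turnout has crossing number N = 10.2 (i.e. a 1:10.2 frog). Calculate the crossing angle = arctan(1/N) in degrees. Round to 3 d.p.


1/N = 1/10.2 = 0.098039
angle = arctan(0.098039) = 0.097727 rad
angle = 0.097727 * 180/pi = 5.599 degrees

5.599


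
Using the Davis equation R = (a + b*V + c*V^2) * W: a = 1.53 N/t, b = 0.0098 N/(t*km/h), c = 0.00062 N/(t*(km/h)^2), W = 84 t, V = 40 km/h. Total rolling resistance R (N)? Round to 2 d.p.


b*V = 0.0098 * 40 = 0.392
c*V^2 = 0.00062 * 1600 = 0.992
R_per_t = 1.53 + 0.392 + 0.992 = 2.914 N/t
R_total = 2.914 * 84 = 244.78 N

244.78


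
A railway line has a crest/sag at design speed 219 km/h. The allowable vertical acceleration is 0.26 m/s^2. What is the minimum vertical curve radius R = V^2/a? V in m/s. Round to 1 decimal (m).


Convert speed: V = 219 / 3.6 = 60.8333 m/s
V^2 = 3700.6944 m^2/s^2
R_v = 3700.6944 / 0.26
R_v = 14233.4 m

14233.4


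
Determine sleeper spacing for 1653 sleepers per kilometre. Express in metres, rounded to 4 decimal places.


Spacing = 1000 m / number of sleepers
Spacing = 1000 / 1653
Spacing = 0.6050 m

0.6050


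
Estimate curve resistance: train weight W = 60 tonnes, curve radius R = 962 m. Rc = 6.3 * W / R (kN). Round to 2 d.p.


Rc = 6.3 * W / R
Rc = 6.3 * 60 / 962
Rc = 378.0 / 962
Rc = 0.39 kN

0.39


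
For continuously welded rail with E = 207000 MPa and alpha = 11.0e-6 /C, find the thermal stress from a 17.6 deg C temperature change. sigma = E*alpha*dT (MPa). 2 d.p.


sigma = E * alpha * dT
sigma = 207000 * 11.0e-6 * 17.6
sigma = 2.277 * 17.6
sigma = 40.08 MPa

40.08


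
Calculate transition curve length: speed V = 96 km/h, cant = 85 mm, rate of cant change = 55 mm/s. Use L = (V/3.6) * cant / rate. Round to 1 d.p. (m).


Convert speed: V = 96 / 3.6 = 26.6667 m/s
L = 26.6667 * 85 / 55
L = 2266.6667 / 55
L = 41.2 m

41.2


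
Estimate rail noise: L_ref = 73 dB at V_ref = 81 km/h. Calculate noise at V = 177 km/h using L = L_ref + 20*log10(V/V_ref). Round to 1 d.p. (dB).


V/V_ref = 177 / 81 = 2.185185
log10(2.185185) = 0.339488
20 * 0.339488 = 6.7898
L = 73 + 6.7898 = 79.8 dB

79.8


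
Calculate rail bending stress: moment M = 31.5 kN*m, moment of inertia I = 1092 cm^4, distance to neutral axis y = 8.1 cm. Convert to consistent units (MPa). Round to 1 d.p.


Convert units:
M = 31.5 kN*m = 31500000 N*mm
y = 8.1 cm = 81 mm
I = 1092 cm^4 = 10920000 mm^4
sigma = 31500000 * 81 / 10920000
sigma = 233.7 MPa

233.7


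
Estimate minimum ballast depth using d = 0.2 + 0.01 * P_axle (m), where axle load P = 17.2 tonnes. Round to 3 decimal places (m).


d = 0.2 + 0.01 * 17.2
d = 0.2 + 0.172
d = 0.372 m

0.372


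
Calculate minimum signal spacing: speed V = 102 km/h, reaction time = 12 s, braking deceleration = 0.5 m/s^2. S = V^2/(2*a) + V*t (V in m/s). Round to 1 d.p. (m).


V = 102 / 3.6 = 28.3333 m/s
Braking distance = 28.3333^2 / (2*0.5) = 802.7778 m
Sighting distance = 28.3333 * 12 = 340.0 m
S = 802.7778 + 340.0 = 1142.8 m

1142.8


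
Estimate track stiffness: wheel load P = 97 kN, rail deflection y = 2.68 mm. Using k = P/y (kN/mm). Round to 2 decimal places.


Track stiffness k = P / y
k = 97 / 2.68
k = 36.19 kN/mm

36.19


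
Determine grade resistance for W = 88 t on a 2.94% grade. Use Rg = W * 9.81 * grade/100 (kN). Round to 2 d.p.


Rg = W * 9.81 * grade / 100
Rg = 88 * 9.81 * 2.94 / 100
Rg = 863.28 * 0.0294
Rg = 25.38 kN

25.38


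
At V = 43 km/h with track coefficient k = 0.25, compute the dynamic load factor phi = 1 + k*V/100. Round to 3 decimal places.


phi = 1 + k * V / 100
phi = 1 + 0.25 * 43 / 100
phi = 1 + 0.1075
phi = 1.108

1.108


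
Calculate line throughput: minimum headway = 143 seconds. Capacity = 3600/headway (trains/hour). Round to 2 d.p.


Capacity = 3600 / headway
Capacity = 3600 / 143
Capacity = 25.17 trains/hour

25.17


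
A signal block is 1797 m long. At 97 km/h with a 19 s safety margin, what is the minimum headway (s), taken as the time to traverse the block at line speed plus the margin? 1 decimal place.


V = 97 / 3.6 = 26.9444 m/s
Block traversal time = 1797 / 26.9444 = 66.6928 s
Headway = 66.6928 + 19
Headway = 85.7 s

85.7


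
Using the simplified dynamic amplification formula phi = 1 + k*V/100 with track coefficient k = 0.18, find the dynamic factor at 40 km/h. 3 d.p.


phi = 1 + k * V / 100
phi = 1 + 0.18 * 40 / 100
phi = 1 + 0.072
phi = 1.072

1.072


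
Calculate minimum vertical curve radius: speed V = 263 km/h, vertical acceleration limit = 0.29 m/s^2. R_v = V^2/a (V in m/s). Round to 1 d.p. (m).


Convert speed: V = 263 / 3.6 = 73.0556 m/s
V^2 = 5337.1142 m^2/s^2
R_v = 5337.1142 / 0.29
R_v = 18403.8 m

18403.8


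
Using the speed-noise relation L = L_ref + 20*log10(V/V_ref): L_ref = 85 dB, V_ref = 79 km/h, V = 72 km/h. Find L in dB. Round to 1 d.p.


V/V_ref = 72 / 79 = 0.911392
log10(0.911392) = -0.040295
20 * -0.040295 = -0.8059
L = 85 + -0.8059 = 84.2 dB

84.2


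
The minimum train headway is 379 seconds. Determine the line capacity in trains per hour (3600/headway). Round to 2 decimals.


Capacity = 3600 / headway
Capacity = 3600 / 379
Capacity = 9.50 trains/hour

9.50


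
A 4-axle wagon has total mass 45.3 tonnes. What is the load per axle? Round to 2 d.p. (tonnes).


Load per axle = total weight / number of axles
Load = 45.3 / 4
Load = 11.33 tonnes

11.33


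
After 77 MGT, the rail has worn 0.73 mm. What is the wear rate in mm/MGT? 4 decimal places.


Wear rate = total wear / cumulative tonnage
Rate = 0.73 / 77
Rate = 0.0095 mm/MGT

0.0095


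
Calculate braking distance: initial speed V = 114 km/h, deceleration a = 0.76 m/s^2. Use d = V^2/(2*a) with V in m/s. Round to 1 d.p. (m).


Convert speed: V = 114 / 3.6 = 31.6667 m/s
V^2 = 1002.7778
d = 1002.7778 / (2 * 0.76)
d = 1002.7778 / 1.52
d = 659.7 m

659.7


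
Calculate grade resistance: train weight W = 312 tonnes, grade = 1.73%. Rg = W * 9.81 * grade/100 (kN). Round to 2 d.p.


Rg = W * 9.81 * grade / 100
Rg = 312 * 9.81 * 1.73 / 100
Rg = 3060.72 * 0.0173
Rg = 52.95 kN

52.95


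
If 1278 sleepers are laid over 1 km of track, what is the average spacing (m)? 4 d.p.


Spacing = 1000 m / number of sleepers
Spacing = 1000 / 1278
Spacing = 0.7825 m

0.7825


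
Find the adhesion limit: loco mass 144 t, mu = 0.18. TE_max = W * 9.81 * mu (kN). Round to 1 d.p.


TE_max = W * g * mu
TE_max = 144 * 9.81 * 0.18
TE_max = 1412.64 * 0.18
TE_max = 254.3 kN

254.3


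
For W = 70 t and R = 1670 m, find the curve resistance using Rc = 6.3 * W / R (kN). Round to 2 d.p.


Rc = 6.3 * W / R
Rc = 6.3 * 70 / 1670
Rc = 441.0 / 1670
Rc = 0.26 kN

0.26


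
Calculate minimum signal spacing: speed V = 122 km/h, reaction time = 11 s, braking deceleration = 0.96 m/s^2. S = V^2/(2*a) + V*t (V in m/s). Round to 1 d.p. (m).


V = 122 / 3.6 = 33.8889 m/s
Braking distance = 33.8889^2 / (2*0.96) = 598.1546 m
Sighting distance = 33.8889 * 11 = 372.7778 m
S = 598.1546 + 372.7778 = 970.9 m

970.9


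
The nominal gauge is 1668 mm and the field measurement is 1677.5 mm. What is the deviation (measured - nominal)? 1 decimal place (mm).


Deviation = measured - nominal
Deviation = 1677.5 - 1668
Deviation = 9.5 mm

9.5


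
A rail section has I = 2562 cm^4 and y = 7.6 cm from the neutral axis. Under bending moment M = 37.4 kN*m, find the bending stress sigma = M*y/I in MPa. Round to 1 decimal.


Convert units:
M = 37.4 kN*m = 37400000 N*mm
y = 7.6 cm = 76 mm
I = 2562 cm^4 = 25620000 mm^4
sigma = 37400000 * 76 / 25620000
sigma = 110.9 MPa

110.9


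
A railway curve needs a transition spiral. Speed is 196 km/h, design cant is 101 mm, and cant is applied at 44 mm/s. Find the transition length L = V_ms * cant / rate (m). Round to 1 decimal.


Convert speed: V = 196 / 3.6 = 54.4444 m/s
L = 54.4444 * 101 / 44
L = 5498.8889 / 44
L = 125.0 m

125.0


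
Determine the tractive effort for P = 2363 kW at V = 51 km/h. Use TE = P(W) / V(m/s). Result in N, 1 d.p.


Convert: P = 2363 kW = 2363000 W
V = 51 / 3.6 = 14.1667 m/s
TE = 2363000 / 14.1667
TE = 166800.0 N

166800.0


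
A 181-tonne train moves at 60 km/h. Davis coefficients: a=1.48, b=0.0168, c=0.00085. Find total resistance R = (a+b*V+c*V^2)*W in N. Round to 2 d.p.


b*V = 0.0168 * 60 = 1.008
c*V^2 = 0.00085 * 3600 = 3.06
R_per_t = 1.48 + 1.008 + 3.06 = 5.548 N/t
R_total = 5.548 * 181 = 1004.19 N

1004.19


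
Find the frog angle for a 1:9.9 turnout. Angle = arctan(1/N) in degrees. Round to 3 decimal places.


1/N = 1/9.9 = 0.10101
angle = arctan(0.10101) = 0.100669 rad
angle = 0.100669 * 180/pi = 5.768 degrees

5.768


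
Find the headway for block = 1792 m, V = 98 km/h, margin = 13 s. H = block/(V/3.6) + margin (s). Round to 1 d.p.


V = 98 / 3.6 = 27.2222 m/s
Block traversal time = 1792 / 27.2222 = 65.8286 s
Headway = 65.8286 + 13
Headway = 78.8 s

78.8


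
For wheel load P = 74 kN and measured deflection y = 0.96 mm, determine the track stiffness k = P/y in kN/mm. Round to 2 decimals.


Track stiffness k = P / y
k = 74 / 0.96
k = 77.08 kN/mm

77.08


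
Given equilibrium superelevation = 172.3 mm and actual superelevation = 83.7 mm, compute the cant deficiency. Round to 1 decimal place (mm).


Cant deficiency = equilibrium cant - actual cant
CD = 172.3 - 83.7
CD = 88.6 mm

88.6


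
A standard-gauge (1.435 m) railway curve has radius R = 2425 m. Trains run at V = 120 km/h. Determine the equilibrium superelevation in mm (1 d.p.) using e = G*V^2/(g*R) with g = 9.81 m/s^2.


Convert speed: V = 120 / 3.6 = 33.3333 m/s
Apply formula: e = 1.435 * 33.3333^2 / (9.81 * 2425)
e = 1.435 * 1111.1111 / 23789.25
e = 0.067024 m = 67.0 mm

67.0


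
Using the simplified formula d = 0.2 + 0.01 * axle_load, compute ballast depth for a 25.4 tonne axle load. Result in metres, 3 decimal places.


d = 0.2 + 0.01 * 25.4
d = 0.2 + 0.254
d = 0.454 m

0.454


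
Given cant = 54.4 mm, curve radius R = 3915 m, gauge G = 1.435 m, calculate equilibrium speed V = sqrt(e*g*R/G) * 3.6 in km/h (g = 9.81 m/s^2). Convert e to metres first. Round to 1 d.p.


Convert cant: e = 54.4 mm = 0.0544 m
V_ms = sqrt(0.0544 * 9.81 * 3915 / 1.435)
V_ms = sqrt(1455.954397) = 38.157 m/s
V = 38.157 * 3.6 = 137.4 km/h

137.4


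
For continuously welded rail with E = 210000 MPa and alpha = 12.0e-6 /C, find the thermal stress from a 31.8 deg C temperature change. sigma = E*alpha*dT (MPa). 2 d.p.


sigma = E * alpha * dT
sigma = 210000 * 12.0e-6 * 31.8
sigma = 2.52 * 31.8
sigma = 80.14 MPa

80.14


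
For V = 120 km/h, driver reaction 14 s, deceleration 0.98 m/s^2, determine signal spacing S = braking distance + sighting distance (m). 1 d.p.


V = 120 / 3.6 = 33.3333 m/s
Braking distance = 33.3333^2 / (2*0.98) = 566.8934 m
Sighting distance = 33.3333 * 14 = 466.6667 m
S = 566.8934 + 466.6667 = 1033.6 m

1033.6


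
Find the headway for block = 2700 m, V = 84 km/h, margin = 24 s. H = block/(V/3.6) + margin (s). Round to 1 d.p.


V = 84 / 3.6 = 23.3333 m/s
Block traversal time = 2700 / 23.3333 = 115.7143 s
Headway = 115.7143 + 24
Headway = 139.7 s

139.7


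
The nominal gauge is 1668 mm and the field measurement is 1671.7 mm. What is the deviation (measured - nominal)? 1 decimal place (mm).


Deviation = measured - nominal
Deviation = 1671.7 - 1668
Deviation = 3.7 mm

3.7


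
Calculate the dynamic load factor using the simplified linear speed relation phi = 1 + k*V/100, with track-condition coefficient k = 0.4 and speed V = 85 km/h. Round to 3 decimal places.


phi = 1 + k * V / 100
phi = 1 + 0.4 * 85 / 100
phi = 1 + 0.34
phi = 1.340

1.340


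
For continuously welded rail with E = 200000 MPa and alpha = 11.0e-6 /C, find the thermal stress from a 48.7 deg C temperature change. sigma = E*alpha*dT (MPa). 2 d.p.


sigma = E * alpha * dT
sigma = 200000 * 11.0e-6 * 48.7
sigma = 2.2 * 48.7
sigma = 107.14 MPa

107.14


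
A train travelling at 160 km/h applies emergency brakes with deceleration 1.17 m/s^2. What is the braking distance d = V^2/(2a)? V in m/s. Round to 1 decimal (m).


Convert speed: V = 160 / 3.6 = 44.4444 m/s
V^2 = 1975.3086
d = 1975.3086 / (2 * 1.17)
d = 1975.3086 / 2.34
d = 844.1 m

844.1


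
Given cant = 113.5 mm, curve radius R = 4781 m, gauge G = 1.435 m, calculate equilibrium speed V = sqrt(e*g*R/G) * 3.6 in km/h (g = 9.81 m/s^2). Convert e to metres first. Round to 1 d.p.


Convert cant: e = 113.5 mm = 0.1135 m
V_ms = sqrt(0.1135 * 9.81 * 4781 / 1.435)
V_ms = sqrt(3709.639537) = 60.9068 m/s
V = 60.9068 * 3.6 = 219.3 km/h

219.3


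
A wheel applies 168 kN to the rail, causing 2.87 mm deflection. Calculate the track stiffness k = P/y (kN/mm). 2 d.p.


Track stiffness k = P / y
k = 168 / 2.87
k = 58.54 kN/mm

58.54


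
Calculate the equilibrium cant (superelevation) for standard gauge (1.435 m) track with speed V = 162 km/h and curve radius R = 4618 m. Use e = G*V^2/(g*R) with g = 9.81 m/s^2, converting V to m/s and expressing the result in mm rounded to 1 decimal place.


Convert speed: V = 162 / 3.6 = 45.0 m/s
Apply formula: e = 1.435 * 45.0^2 / (9.81 * 4618)
e = 1.435 * 2025.0 / 45302.58
e = 0.064144 m = 64.1 mm

64.1


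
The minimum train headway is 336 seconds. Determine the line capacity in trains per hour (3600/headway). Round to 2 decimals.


Capacity = 3600 / headway
Capacity = 3600 / 336
Capacity = 10.71 trains/hour

10.71


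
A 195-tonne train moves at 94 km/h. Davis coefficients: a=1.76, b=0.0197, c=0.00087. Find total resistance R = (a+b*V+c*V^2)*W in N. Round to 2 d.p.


b*V = 0.0197 * 94 = 1.8518
c*V^2 = 0.00087 * 8836 = 7.68732
R_per_t = 1.76 + 1.8518 + 7.68732 = 11.29912 N/t
R_total = 11.29912 * 195 = 2203.33 N

2203.33


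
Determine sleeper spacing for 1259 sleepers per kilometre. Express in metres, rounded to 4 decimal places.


Spacing = 1000 m / number of sleepers
Spacing = 1000 / 1259
Spacing = 0.7943 m

0.7943


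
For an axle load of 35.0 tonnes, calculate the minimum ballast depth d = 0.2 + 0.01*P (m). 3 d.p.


d = 0.2 + 0.01 * 35.0
d = 0.2 + 0.35
d = 0.550 m

0.550


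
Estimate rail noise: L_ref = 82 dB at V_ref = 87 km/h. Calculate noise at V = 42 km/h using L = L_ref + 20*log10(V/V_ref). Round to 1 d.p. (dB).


V/V_ref = 42 / 87 = 0.482759
log10(0.482759) = -0.31627
20 * -0.31627 = -6.3254
L = 82 + -6.3254 = 75.7 dB

75.7


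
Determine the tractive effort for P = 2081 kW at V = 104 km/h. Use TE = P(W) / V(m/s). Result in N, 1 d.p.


Convert: P = 2081 kW = 2081000 W
V = 104 / 3.6 = 28.8889 m/s
TE = 2081000 / 28.8889
TE = 72034.6 N

72034.6


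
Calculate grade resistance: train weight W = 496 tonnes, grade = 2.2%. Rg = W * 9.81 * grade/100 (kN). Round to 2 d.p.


Rg = W * 9.81 * grade / 100
Rg = 496 * 9.81 * 2.2 / 100
Rg = 4865.76 * 0.022
Rg = 107.05 kN

107.05


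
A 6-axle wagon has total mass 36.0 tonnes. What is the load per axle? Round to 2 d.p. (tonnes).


Load per axle = total weight / number of axles
Load = 36.0 / 6
Load = 6.00 tonnes

6.00


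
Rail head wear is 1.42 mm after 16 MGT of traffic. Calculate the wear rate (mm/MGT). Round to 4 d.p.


Wear rate = total wear / cumulative tonnage
Rate = 1.42 / 16
Rate = 0.0888 mm/MGT

0.0888


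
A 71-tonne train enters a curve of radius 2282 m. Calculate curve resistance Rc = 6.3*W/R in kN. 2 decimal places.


Rc = 6.3 * W / R
Rc = 6.3 * 71 / 2282
Rc = 447.3 / 2282
Rc = 0.20 kN

0.20


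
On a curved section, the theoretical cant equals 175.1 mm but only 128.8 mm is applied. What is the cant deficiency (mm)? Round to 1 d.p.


Cant deficiency = equilibrium cant - actual cant
CD = 175.1 - 128.8
CD = 46.3 mm

46.3


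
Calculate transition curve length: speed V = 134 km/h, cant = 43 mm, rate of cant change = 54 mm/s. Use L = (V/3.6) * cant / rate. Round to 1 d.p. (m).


Convert speed: V = 134 / 3.6 = 37.2222 m/s
L = 37.2222 * 43 / 54
L = 1600.5556 / 54
L = 29.6 m

29.6


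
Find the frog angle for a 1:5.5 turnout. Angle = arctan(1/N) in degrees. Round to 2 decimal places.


1/N = 1/5.5 = 0.181818
angle = arctan(0.181818) = 0.179853 rad
angle = 0.179853 * 180/pi = 10.30 degrees

10.30


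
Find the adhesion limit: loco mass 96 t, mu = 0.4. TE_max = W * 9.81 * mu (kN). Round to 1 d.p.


TE_max = W * g * mu
TE_max = 96 * 9.81 * 0.4
TE_max = 941.76 * 0.4
TE_max = 376.7 kN

376.7


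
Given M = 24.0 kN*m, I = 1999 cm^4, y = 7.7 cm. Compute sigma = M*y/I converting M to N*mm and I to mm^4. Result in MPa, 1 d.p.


Convert units:
M = 24.0 kN*m = 24000000 N*mm
y = 7.7 cm = 77 mm
I = 1999 cm^4 = 19990000 mm^4
sigma = 24000000 * 77 / 19990000
sigma = 92.4 MPa

92.4


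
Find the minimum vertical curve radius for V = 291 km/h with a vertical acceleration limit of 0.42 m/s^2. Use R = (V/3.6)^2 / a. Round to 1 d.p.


Convert speed: V = 291 / 3.6 = 80.8333 m/s
V^2 = 6534.0278 m^2/s^2
R_v = 6534.0278 / 0.42
R_v = 15557.2 m

15557.2


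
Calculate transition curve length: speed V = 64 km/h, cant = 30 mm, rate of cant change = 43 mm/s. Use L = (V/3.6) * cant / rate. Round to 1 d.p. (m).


Convert speed: V = 64 / 3.6 = 17.7778 m/s
L = 17.7778 * 30 / 43
L = 533.3333 / 43
L = 12.4 m

12.4


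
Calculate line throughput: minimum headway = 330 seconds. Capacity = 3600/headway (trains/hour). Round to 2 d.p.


Capacity = 3600 / headway
Capacity = 3600 / 330
Capacity = 10.91 trains/hour

10.91


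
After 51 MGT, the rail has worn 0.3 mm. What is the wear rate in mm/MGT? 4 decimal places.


Wear rate = total wear / cumulative tonnage
Rate = 0.3 / 51
Rate = 0.0059 mm/MGT

0.0059


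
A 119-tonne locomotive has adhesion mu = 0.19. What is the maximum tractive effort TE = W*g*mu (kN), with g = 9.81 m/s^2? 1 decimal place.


TE_max = W * g * mu
TE_max = 119 * 9.81 * 0.19
TE_max = 1167.39 * 0.19
TE_max = 221.8 kN

221.8


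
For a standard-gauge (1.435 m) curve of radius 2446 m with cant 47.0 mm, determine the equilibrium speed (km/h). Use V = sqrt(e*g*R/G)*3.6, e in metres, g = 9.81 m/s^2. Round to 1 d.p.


Convert cant: e = 47.0 mm = 0.0470 m
V_ms = sqrt(0.0470 * 9.81 * 2446 / 1.435)
V_ms = sqrt(785.90747) = 28.034 m/s
V = 28.034 * 3.6 = 100.9 km/h

100.9


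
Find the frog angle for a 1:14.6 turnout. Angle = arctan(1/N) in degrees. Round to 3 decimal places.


1/N = 1/14.6 = 0.068493
angle = arctan(0.068493) = 0.068386 rad
angle = 0.068386 * 180/pi = 3.918 degrees

3.918


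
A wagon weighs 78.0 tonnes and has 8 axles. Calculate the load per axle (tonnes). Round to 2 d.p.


Load per axle = total weight / number of axles
Load = 78.0 / 8
Load = 9.75 tonnes

9.75


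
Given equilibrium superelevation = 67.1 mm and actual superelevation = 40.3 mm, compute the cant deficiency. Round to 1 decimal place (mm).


Cant deficiency = equilibrium cant - actual cant
CD = 67.1 - 40.3
CD = 26.8 mm

26.8


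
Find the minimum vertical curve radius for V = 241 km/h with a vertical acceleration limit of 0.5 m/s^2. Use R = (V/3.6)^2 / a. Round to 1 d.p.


Convert speed: V = 241 / 3.6 = 66.9444 m/s
V^2 = 4481.5586 m^2/s^2
R_v = 4481.5586 / 0.5
R_v = 8963.1 m

8963.1


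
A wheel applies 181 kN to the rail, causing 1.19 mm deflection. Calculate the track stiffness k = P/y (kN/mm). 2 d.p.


Track stiffness k = P / y
k = 181 / 1.19
k = 152.10 kN/mm

152.10


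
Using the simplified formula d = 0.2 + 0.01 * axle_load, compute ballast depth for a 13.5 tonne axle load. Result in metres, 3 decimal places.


d = 0.2 + 0.01 * 13.5
d = 0.2 + 0.135
d = 0.335 m

0.335


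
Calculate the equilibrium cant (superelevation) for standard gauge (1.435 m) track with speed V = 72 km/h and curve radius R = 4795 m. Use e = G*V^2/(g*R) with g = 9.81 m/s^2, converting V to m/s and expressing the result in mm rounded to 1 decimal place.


Convert speed: V = 72 / 3.6 = 20.0 m/s
Apply formula: e = 1.435 * 20.0^2 / (9.81 * 4795)
e = 1.435 * 400.0 / 47038.95
e = 0.012203 m = 12.2 mm

12.2


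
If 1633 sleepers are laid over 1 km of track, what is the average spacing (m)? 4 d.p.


Spacing = 1000 m / number of sleepers
Spacing = 1000 / 1633
Spacing = 0.6124 m

0.6124


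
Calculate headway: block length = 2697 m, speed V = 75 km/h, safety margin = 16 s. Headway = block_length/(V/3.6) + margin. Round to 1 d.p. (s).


V = 75 / 3.6 = 20.8333 m/s
Block traversal time = 2697 / 20.8333 = 129.456 s
Headway = 129.456 + 16
Headway = 145.5 s

145.5


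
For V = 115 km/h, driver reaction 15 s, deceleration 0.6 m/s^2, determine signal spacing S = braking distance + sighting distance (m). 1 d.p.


V = 115 / 3.6 = 31.9444 m/s
Braking distance = 31.9444^2 / (2*0.6) = 850.3729 m
Sighting distance = 31.9444 * 15 = 479.1667 m
S = 850.3729 + 479.1667 = 1329.5 m

1329.5


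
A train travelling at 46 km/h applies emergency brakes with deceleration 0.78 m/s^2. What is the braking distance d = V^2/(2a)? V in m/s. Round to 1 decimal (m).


Convert speed: V = 46 / 3.6 = 12.7778 m/s
V^2 = 163.2716
d = 163.2716 / (2 * 0.78)
d = 163.2716 / 1.56
d = 104.7 m

104.7


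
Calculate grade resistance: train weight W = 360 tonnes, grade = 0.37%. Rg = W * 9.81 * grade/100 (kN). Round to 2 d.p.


Rg = W * 9.81 * grade / 100
Rg = 360 * 9.81 * 0.37 / 100
Rg = 3531.6 * 0.0037
Rg = 13.07 kN

13.07


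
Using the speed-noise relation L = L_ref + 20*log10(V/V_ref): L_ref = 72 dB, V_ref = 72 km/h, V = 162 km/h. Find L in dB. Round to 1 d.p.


V/V_ref = 162 / 72 = 2.25
log10(2.25) = 0.352183
20 * 0.352183 = 7.0437
L = 72 + 7.0437 = 79.0 dB

79.0


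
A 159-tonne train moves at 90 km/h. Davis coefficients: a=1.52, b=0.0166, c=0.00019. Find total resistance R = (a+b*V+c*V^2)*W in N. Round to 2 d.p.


b*V = 0.0166 * 90 = 1.494
c*V^2 = 0.00019 * 8100 = 1.539
R_per_t = 1.52 + 1.494 + 1.539 = 4.553 N/t
R_total = 4.553 * 159 = 723.93 N

723.93


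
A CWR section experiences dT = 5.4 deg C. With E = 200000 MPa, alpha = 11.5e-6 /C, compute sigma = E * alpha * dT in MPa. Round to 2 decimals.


sigma = E * alpha * dT
sigma = 200000 * 11.5e-6 * 5.4
sigma = 2.3 * 5.4
sigma = 12.42 MPa

12.42


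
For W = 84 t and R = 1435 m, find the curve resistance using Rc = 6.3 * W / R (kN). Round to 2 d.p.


Rc = 6.3 * W / R
Rc = 6.3 * 84 / 1435
Rc = 529.2 / 1435
Rc = 0.37 kN

0.37


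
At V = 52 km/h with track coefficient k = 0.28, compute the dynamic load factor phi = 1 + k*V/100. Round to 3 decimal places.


phi = 1 + k * V / 100
phi = 1 + 0.28 * 52 / 100
phi = 1 + 0.1456
phi = 1.146

1.146


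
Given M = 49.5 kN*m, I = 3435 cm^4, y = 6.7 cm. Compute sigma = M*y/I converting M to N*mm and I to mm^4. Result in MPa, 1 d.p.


Convert units:
M = 49.5 kN*m = 49500000 N*mm
y = 6.7 cm = 67 mm
I = 3435 cm^4 = 34350000 mm^4
sigma = 49500000 * 67 / 34350000
sigma = 96.6 MPa

96.6


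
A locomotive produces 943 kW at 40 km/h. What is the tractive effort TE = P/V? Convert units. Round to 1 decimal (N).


Convert: P = 943 kW = 943000 W
V = 40 / 3.6 = 11.1111 m/s
TE = 943000 / 11.1111
TE = 84870.0 N

84870.0


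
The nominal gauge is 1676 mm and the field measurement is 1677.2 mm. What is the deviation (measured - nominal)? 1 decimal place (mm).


Deviation = measured - nominal
Deviation = 1677.2 - 1676
Deviation = 1.2 mm

1.2


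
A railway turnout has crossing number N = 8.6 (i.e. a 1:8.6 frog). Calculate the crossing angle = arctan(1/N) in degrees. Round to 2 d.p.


1/N = 1/8.6 = 0.116279
angle = arctan(0.116279) = 0.115759 rad
angle = 0.115759 * 180/pi = 6.63 degrees

6.63


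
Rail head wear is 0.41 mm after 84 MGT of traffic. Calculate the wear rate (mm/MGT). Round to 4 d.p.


Wear rate = total wear / cumulative tonnage
Rate = 0.41 / 84
Rate = 0.0049 mm/MGT

0.0049


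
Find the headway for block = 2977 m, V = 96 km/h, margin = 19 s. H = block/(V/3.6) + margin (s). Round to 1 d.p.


V = 96 / 3.6 = 26.6667 m/s
Block traversal time = 2977 / 26.6667 = 111.6375 s
Headway = 111.6375 + 19
Headway = 130.6 s

130.6


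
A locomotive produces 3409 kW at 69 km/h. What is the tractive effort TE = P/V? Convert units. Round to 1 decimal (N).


Convert: P = 3409 kW = 3409000 W
V = 69 / 3.6 = 19.1667 m/s
TE = 3409000 / 19.1667
TE = 177860.9 N

177860.9


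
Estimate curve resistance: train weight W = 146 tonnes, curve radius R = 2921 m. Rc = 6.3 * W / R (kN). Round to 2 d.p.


Rc = 6.3 * W / R
Rc = 6.3 * 146 / 2921
Rc = 919.8 / 2921
Rc = 0.31 kN

0.31


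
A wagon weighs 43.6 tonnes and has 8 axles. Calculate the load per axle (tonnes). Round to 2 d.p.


Load per axle = total weight / number of axles
Load = 43.6 / 8
Load = 5.45 tonnes

5.45


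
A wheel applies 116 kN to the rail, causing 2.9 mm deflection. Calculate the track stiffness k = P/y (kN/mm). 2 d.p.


Track stiffness k = P / y
k = 116 / 2.9
k = 40.00 kN/mm

40.00


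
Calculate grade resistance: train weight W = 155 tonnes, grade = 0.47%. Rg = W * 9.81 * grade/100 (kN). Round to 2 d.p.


Rg = W * 9.81 * grade / 100
Rg = 155 * 9.81 * 0.47 / 100
Rg = 1520.55 * 0.0047
Rg = 7.15 kN

7.15


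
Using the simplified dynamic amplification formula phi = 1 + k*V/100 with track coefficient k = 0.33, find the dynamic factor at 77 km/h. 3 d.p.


phi = 1 + k * V / 100
phi = 1 + 0.33 * 77 / 100
phi = 1 + 0.2541
phi = 1.254

1.254


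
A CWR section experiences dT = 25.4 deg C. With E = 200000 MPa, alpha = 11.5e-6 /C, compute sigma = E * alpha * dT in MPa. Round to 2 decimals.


sigma = E * alpha * dT
sigma = 200000 * 11.5e-6 * 25.4
sigma = 2.3 * 25.4
sigma = 58.42 MPa

58.42


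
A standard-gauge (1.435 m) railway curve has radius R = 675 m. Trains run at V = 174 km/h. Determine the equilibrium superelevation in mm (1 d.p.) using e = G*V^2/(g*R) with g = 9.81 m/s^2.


Convert speed: V = 174 / 3.6 = 48.3333 m/s
Apply formula: e = 1.435 * 48.3333^2 / (9.81 * 675)
e = 1.435 * 2336.1111 / 6621.75
e = 0.506259 m = 506.3 mm

506.3


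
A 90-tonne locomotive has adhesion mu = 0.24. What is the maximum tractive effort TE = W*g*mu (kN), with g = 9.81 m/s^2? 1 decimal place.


TE_max = W * g * mu
TE_max = 90 * 9.81 * 0.24
TE_max = 882.9 * 0.24
TE_max = 211.9 kN

211.9


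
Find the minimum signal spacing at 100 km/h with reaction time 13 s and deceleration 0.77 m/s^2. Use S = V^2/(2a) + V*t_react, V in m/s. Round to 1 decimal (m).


V = 100 / 3.6 = 27.7778 m/s
Braking distance = 27.7778^2 / (2*0.77) = 501.0422 m
Sighting distance = 27.7778 * 13 = 361.1111 m
S = 501.0422 + 361.1111 = 862.2 m

862.2


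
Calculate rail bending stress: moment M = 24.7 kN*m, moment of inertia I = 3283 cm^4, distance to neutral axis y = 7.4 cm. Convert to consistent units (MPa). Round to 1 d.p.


Convert units:
M = 24.7 kN*m = 24700000 N*mm
y = 7.4 cm = 74 mm
I = 3283 cm^4 = 32830000 mm^4
sigma = 24700000 * 74 / 32830000
sigma = 55.7 MPa

55.7


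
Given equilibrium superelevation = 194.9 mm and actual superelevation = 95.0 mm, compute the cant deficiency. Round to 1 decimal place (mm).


Cant deficiency = equilibrium cant - actual cant
CD = 194.9 - 95.0
CD = 99.9 mm

99.9


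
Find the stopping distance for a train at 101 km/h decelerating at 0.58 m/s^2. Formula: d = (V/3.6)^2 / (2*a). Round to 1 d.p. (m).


Convert speed: V = 101 / 3.6 = 28.0556 m/s
V^2 = 787.1142
d = 787.1142 / (2 * 0.58)
d = 787.1142 / 1.16
d = 678.5 m

678.5


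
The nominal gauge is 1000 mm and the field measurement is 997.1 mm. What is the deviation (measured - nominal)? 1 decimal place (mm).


Deviation = measured - nominal
Deviation = 997.1 - 1000
Deviation = -2.9 mm

-2.9


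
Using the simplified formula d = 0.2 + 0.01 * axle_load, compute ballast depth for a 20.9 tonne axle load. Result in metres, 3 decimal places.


d = 0.2 + 0.01 * 20.9
d = 0.2 + 0.209
d = 0.409 m

0.409


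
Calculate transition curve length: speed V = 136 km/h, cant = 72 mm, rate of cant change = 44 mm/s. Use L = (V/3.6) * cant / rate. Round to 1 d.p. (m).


Convert speed: V = 136 / 3.6 = 37.7778 m/s
L = 37.7778 * 72 / 44
L = 2720.0 / 44
L = 61.8 m

61.8


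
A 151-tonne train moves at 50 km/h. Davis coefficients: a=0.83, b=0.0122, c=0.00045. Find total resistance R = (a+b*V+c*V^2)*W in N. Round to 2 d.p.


b*V = 0.0122 * 50 = 0.61
c*V^2 = 0.00045 * 2500 = 1.125
R_per_t = 0.83 + 0.61 + 1.125 = 2.565 N/t
R_total = 2.565 * 151 = 387.32 N

387.32


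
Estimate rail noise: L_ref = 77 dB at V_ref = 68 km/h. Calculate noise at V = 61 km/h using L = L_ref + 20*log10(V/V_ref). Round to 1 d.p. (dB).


V/V_ref = 61 / 68 = 0.897059
log10(0.897059) = -0.047179
20 * -0.047179 = -0.9436
L = 77 + -0.9436 = 76.1 dB

76.1


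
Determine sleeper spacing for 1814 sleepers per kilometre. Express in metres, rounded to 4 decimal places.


Spacing = 1000 m / number of sleepers
Spacing = 1000 / 1814
Spacing = 0.5513 m

0.5513


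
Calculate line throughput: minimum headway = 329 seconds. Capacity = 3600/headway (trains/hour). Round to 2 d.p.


Capacity = 3600 / headway
Capacity = 3600 / 329
Capacity = 10.94 trains/hour

10.94


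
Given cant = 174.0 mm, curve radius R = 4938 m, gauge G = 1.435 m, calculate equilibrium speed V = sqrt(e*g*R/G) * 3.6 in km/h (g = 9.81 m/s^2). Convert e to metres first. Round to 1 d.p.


Convert cant: e = 174.0 mm = 0.1740 m
V_ms = sqrt(0.1740 * 9.81 * 4938 / 1.435)
V_ms = sqrt(5873.776808) = 76.6406 m/s
V = 76.6406 * 3.6 = 275.9 km/h

275.9


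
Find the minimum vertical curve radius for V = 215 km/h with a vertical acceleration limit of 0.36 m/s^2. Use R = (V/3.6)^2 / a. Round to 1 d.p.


Convert speed: V = 215 / 3.6 = 59.7222 m/s
V^2 = 3566.7438 m^2/s^2
R_v = 3566.7438 / 0.36
R_v = 9907.6 m

9907.6


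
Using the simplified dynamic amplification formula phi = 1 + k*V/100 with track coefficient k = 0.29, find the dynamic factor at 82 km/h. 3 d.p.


phi = 1 + k * V / 100
phi = 1 + 0.29 * 82 / 100
phi = 1 + 0.2378
phi = 1.238

1.238


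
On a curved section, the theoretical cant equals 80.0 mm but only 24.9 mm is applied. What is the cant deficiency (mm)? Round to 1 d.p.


Cant deficiency = equilibrium cant - actual cant
CD = 80.0 - 24.9
CD = 55.1 mm

55.1


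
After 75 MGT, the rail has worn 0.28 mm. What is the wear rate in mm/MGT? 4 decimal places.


Wear rate = total wear / cumulative tonnage
Rate = 0.28 / 75
Rate = 0.0037 mm/MGT

0.0037


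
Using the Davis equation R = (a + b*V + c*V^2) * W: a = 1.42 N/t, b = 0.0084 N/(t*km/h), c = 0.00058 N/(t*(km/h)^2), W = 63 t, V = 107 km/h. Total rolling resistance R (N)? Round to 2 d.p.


b*V = 0.0084 * 107 = 0.8988
c*V^2 = 0.00058 * 11449 = 6.64042
R_per_t = 1.42 + 0.8988 + 6.64042 = 8.95922 N/t
R_total = 8.95922 * 63 = 564.43 N

564.43


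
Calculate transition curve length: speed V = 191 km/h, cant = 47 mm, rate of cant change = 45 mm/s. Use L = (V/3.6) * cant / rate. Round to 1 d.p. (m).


Convert speed: V = 191 / 3.6 = 53.0556 m/s
L = 53.0556 * 47 / 45
L = 2493.6111 / 45
L = 55.4 m

55.4


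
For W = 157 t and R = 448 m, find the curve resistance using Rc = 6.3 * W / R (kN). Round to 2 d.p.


Rc = 6.3 * W / R
Rc = 6.3 * 157 / 448
Rc = 989.1 / 448
Rc = 2.21 kN

2.21


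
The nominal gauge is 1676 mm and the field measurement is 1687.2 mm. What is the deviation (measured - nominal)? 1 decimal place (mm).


Deviation = measured - nominal
Deviation = 1687.2 - 1676
Deviation = 11.2 mm

11.2


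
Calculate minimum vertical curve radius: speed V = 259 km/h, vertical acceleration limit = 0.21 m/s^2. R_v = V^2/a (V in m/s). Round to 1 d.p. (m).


Convert speed: V = 259 / 3.6 = 71.9444 m/s
V^2 = 5176.0031 m^2/s^2
R_v = 5176.0031 / 0.21
R_v = 24647.6 m

24647.6


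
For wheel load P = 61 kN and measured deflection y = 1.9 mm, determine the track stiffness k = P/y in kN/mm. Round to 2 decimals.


Track stiffness k = P / y
k = 61 / 1.9
k = 32.11 kN/mm

32.11


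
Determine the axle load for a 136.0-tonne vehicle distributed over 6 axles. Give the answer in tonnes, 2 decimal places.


Load per axle = total weight / number of axles
Load = 136.0 / 6
Load = 22.67 tonnes

22.67


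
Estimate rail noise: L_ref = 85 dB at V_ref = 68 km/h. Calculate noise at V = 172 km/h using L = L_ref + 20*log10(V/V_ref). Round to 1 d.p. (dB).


V/V_ref = 172 / 68 = 2.529412
log10(2.529412) = 0.40302
20 * 0.40302 = 8.0604
L = 85 + 8.0604 = 93.1 dB

93.1


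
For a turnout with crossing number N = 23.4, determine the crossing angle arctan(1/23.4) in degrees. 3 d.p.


1/N = 1/23.4 = 0.042735
angle = arctan(0.042735) = 0.042709 rad
angle = 0.042709 * 180/pi = 2.447 degrees

2.447


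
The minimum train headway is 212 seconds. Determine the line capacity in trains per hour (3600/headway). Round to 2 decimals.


Capacity = 3600 / headway
Capacity = 3600 / 212
Capacity = 16.98 trains/hour

16.98


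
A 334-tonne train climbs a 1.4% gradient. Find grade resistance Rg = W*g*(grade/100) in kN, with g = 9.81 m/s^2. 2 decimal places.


Rg = W * 9.81 * grade / 100
Rg = 334 * 9.81 * 1.4 / 100
Rg = 3276.54 * 0.014
Rg = 45.87 kN

45.87


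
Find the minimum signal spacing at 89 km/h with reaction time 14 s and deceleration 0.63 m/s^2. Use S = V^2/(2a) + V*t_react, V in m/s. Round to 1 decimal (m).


V = 89 / 3.6 = 24.7222 m/s
Braking distance = 24.7222^2 / (2*0.63) = 485.0701 m
Sighting distance = 24.7222 * 14 = 346.1111 m
S = 485.0701 + 346.1111 = 831.2 m

831.2


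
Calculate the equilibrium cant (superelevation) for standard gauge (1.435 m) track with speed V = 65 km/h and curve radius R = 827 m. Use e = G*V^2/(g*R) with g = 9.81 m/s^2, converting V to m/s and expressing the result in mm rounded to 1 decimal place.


Convert speed: V = 65 / 3.6 = 18.0556 m/s
Apply formula: e = 1.435 * 18.0556^2 / (9.81 * 827)
e = 1.435 * 326.0031 / 8112.87
e = 0.057663 m = 57.7 mm

57.7


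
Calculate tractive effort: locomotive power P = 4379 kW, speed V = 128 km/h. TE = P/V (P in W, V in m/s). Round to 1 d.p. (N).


Convert: P = 4379 kW = 4379000 W
V = 128 / 3.6 = 35.5556 m/s
TE = 4379000 / 35.5556
TE = 123159.4 N

123159.4


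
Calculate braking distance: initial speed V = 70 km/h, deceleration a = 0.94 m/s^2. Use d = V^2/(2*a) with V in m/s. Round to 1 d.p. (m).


Convert speed: V = 70 / 3.6 = 19.4444 m/s
V^2 = 378.0864
d = 378.0864 / (2 * 0.94)
d = 378.0864 / 1.88
d = 201.1 m

201.1


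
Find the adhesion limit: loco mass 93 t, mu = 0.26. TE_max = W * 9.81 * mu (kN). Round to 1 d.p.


TE_max = W * g * mu
TE_max = 93 * 9.81 * 0.26
TE_max = 912.33 * 0.26
TE_max = 237.2 kN

237.2


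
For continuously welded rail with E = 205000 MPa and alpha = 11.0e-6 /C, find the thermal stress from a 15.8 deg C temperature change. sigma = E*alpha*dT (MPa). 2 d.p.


sigma = E * alpha * dT
sigma = 205000 * 11.0e-6 * 15.8
sigma = 2.255 * 15.8
sigma = 35.63 MPa

35.63


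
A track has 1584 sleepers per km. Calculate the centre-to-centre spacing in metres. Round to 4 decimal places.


Spacing = 1000 m / number of sleepers
Spacing = 1000 / 1584
Spacing = 0.6313 m

0.6313


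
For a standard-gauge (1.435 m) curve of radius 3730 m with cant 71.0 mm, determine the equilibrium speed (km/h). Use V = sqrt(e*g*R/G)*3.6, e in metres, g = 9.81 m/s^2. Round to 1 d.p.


Convert cant: e = 71.0 mm = 0.0710 m
V_ms = sqrt(0.0710 * 9.81 * 3730 / 1.435)
V_ms = sqrt(1810.440627) = 42.5493 m/s
V = 42.5493 * 3.6 = 153.2 km/h

153.2


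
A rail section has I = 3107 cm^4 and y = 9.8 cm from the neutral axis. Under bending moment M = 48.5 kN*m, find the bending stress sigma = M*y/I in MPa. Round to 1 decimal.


Convert units:
M = 48.5 kN*m = 48500000 N*mm
y = 9.8 cm = 98 mm
I = 3107 cm^4 = 31070000 mm^4
sigma = 48500000 * 98 / 31070000
sigma = 153.0 MPa

153.0


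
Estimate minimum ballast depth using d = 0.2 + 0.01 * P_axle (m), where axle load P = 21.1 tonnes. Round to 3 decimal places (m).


d = 0.2 + 0.01 * 21.1
d = 0.2 + 0.211
d = 0.411 m

0.411


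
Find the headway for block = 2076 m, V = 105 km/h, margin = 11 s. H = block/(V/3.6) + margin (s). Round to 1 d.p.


V = 105 / 3.6 = 29.1667 m/s
Block traversal time = 2076 / 29.1667 = 71.1771 s
Headway = 71.1771 + 11
Headway = 82.2 s

82.2


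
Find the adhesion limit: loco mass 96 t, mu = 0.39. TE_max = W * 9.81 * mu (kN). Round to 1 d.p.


TE_max = W * g * mu
TE_max = 96 * 9.81 * 0.39
TE_max = 941.76 * 0.39
TE_max = 367.3 kN

367.3


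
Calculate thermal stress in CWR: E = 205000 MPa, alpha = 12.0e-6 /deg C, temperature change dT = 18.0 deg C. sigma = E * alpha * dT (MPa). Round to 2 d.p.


sigma = E * alpha * dT
sigma = 205000 * 12.0e-6 * 18.0
sigma = 2.46 * 18.0
sigma = 44.28 MPa

44.28


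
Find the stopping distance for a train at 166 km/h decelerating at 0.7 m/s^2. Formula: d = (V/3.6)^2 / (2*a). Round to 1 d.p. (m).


Convert speed: V = 166 / 3.6 = 46.1111 m/s
V^2 = 2126.2346
d = 2126.2346 / (2 * 0.7)
d = 2126.2346 / 1.4
d = 1518.7 m

1518.7


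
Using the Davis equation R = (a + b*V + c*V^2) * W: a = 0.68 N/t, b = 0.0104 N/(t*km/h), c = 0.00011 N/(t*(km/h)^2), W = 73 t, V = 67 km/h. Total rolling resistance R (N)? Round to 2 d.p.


b*V = 0.0104 * 67 = 0.6968
c*V^2 = 0.00011 * 4489 = 0.49379
R_per_t = 0.68 + 0.6968 + 0.49379 = 1.87059 N/t
R_total = 1.87059 * 73 = 136.55 N

136.55
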